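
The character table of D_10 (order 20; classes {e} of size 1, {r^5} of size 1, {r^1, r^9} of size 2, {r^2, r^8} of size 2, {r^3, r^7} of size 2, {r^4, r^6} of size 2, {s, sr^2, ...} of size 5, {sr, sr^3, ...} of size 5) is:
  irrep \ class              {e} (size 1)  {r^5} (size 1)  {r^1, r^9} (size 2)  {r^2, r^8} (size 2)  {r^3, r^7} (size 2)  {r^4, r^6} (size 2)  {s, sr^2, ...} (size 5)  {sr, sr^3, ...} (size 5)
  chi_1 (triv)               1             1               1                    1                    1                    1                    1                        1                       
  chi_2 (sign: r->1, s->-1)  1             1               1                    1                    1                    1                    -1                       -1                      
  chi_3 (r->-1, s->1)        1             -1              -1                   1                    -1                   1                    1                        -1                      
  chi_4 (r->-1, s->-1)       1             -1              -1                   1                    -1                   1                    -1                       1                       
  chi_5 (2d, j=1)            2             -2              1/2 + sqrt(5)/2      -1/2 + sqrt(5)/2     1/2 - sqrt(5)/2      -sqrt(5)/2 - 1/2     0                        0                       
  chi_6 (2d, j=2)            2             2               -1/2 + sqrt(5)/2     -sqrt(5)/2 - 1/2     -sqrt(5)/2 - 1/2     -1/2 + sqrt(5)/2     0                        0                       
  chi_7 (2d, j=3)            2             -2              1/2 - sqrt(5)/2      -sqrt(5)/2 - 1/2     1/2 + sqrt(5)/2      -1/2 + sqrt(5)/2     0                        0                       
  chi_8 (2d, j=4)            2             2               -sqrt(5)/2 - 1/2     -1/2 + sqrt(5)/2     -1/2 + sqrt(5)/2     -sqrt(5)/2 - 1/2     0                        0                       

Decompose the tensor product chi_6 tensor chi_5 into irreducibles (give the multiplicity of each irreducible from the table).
chi_6 tensor chi_5 = chi_5 + chi_7 (all other irreducibles have multiplicity 0).

Why: The character of a tensor product is the pointwise product (chi_6 * chi_5)(C) = chi_6(C) * chi_5(C):
  {e}: (2)*(2), {r^5}: (2)*(-2), {r^1, r^9}: (-1/2 + sqrt(5)/2)*(1/2 + sqrt(5)/2), {r^2, r^8}: (-sqrt(5)/2 - 1/2)*(-1/2 + sqrt(5)/2), {r^3, r^7}: (-sqrt(5)/2 - 1/2)*(1/2 - sqrt(5)/2), {r^4, r^6}: (-1/2 + sqrt(5)/2)*(-sqrt(5)/2 - 1/2), {s, sr^2, ...}: (0)*(0), {sr, sr^3, ...}: (0)*(0)
so (chi_6 * chi_5) takes values
  {e} -> 4, {r^5} -> -4, {r^1, r^9} -> 1, {r^2, r^8} -> -1, {r^3, r^7} -> 1, {r^4, r^6} -> -1, {s, sr^2, ...} -> 0, {sr, sr^3, ...} -> 0.
Now take the inner product of this character with each irreducible chi from the table, <chi_6*chi_5, chi> = (1/20) sum_C |C| (chi_6*chi_5)(C) conj(chi(C)):
  <chi_6*chi_5, chi_1> = (1/20)[1*(4)*conj(1) + 1*(-4)*conj(1) + 2*(1)*conj(1) + 2*(-1)*conj(1) + 2*(1)*conj(1) + 2*(-1)*conj(1) + 5*(0)*conj(1) + 5*(0)*conj(1)]
      = (1/20)[(4) + (-4) + (2) + (-2) + (2) + (-2) + (0) + (0)] = 0/20 = 0
  <chi_6*chi_5, chi_2> = (1/20)[1*(4)*conj(1) + 1*(-4)*conj(1) + 2*(1)*conj(1) + 2*(-1)*conj(1) + 2*(1)*conj(1) + 2*(-1)*conj(1) + 5*(0)*conj(-1) + 5*(0)*conj(-1)]
      = (1/20)[(4) + (-4) + (2) + (-2) + (2) + (-2) + (0) + (0)] = 0/20 = 0
  <chi_6*chi_5, chi_3> = (1/20)[1*(4)*conj(1) + 1*(-4)*conj(-1) + 2*(1)*conj(-1) + 2*(-1)*conj(1) + 2*(1)*conj(-1) + 2*(-1)*conj(1) + 5*(0)*conj(1) + 5*(0)*conj(-1)]
      = (1/20)[(4) + (4) + (-2) + (-2) + (-2) + (-2) + (0) + (0)] = 0/20 = 0
  <chi_6*chi_5, chi_4> = (1/20)[1*(4)*conj(1) + 1*(-4)*conj(-1) + 2*(1)*conj(-1) + 2*(-1)*conj(1) + 2*(1)*conj(-1) + 2*(-1)*conj(1) + 5*(0)*conj(-1) + 5*(0)*conj(1)]
      = (1/20)[(4) + (4) + (-2) + (-2) + (-2) + (-2) + (0) + (0)] = 0/20 = 0
  <chi_6*chi_5, chi_5> = (1/20)[1*(4)*conj(2) + 1*(-4)*conj(-2) + 2*(1)*conj(1/2 + sqrt(5)/2) + 2*(-1)*conj(-1/2 + sqrt(5)/2) + 2*(1)*conj(1/2 - sqrt(5)/2) + 2*(-1)*conj(-sqrt(5)/2 - 1/2) + 5*(0)*conj(0) + 5*(0)*conj(0)]
      = (1/20)[(8) + (8) + (1 + sqrt(5)) + (1 - sqrt(5)) + (1 - sqrt(5)) + (1 + sqrt(5)) + (0) + (0)] = 20/20 = 1
  <chi_6*chi_5, chi_6> = (1/20)[1*(4)*conj(2) + 1*(-4)*conj(2) + 2*(1)*conj(-1/2 + sqrt(5)/2) + 2*(-1)*conj(-sqrt(5)/2 - 1/2) + 2*(1)*conj(-sqrt(5)/2 - 1/2) + 2*(-1)*conj(-1/2 + sqrt(5)/2) + 5*(0)*conj(0) + 5*(0)*conj(0)]
      = (1/20)[(8) + (-8) + (-1 + sqrt(5)) + (1 + sqrt(5)) + (-sqrt(5) - 1) + (1 - sqrt(5)) + (0) + (0)] = 0/20 = 0
  <chi_6*chi_5, chi_7> = (1/20)[1*(4)*conj(2) + 1*(-4)*conj(-2) + 2*(1)*conj(1/2 - sqrt(5)/2) + 2*(-1)*conj(-sqrt(5)/2 - 1/2) + 2*(1)*conj(1/2 + sqrt(5)/2) + 2*(-1)*conj(-1/2 + sqrt(5)/2) + 5*(0)*conj(0) + 5*(0)*conj(0)]
      = (1/20)[(8) + (8) + (1 - sqrt(5)) + (1 + sqrt(5)) + (1 + sqrt(5)) + (1 - sqrt(5)) + (0) + (0)] = 20/20 = 1
  <chi_6*chi_5, chi_8> = (1/20)[1*(4)*conj(2) + 1*(-4)*conj(2) + 2*(1)*conj(-sqrt(5)/2 - 1/2) + 2*(-1)*conj(-1/2 + sqrt(5)/2) + 2*(1)*conj(-1/2 + sqrt(5)/2) + 2*(-1)*conj(-sqrt(5)/2 - 1/2) + 5*(0)*conj(0) + 5*(0)*conj(0)]
      = (1/20)[(8) + (-8) + (-sqrt(5) - 1) + (1 - sqrt(5)) + (-1 + sqrt(5)) + (1 + sqrt(5)) + (0) + (0)] = 0/20 = 0
Hence the multiplicities are chi_5: 1, chi_7: 1. Dimension check: dim(chi_6)*dim(chi_5) = 2*2 = 4 and sum (mult * dim) = 1*2 + 1*2 = 4.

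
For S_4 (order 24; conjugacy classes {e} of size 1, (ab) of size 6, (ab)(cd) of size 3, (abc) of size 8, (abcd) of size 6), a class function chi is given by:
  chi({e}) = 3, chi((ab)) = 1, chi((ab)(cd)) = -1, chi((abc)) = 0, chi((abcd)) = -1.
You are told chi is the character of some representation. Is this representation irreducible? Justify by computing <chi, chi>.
Irreducible: <chi, chi> = 1.

Explanation: <chi, chi> = (1/|G|) sum_C |C| * |chi(C)|^2 = (1/24)[1*|3|^2 + 6*|1|^2 + 3*|-1|^2 + 8*|0|^2 + 6*|-1|^2]
  = (1/24)[(9) + (6) + (3) + (0) + (6)] = 24/24 = 1.
A character is irreducible iff <chi, chi> = 1, so this representation is irreducible.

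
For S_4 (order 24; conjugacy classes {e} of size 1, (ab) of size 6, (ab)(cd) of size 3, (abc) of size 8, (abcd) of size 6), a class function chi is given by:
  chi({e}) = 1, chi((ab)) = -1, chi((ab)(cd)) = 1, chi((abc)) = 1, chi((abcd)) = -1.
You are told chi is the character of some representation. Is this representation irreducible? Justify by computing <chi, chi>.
Irreducible: <chi, chi> = 1.

Explanation: <chi, chi> = (1/|G|) sum_C |C| * |chi(C)|^2 = (1/24)[1*|1|^2 + 6*|-1|^2 + 3*|1|^2 + 8*|1|^2 + 6*|-1|^2]
  = (1/24)[(1) + (6) + (3) + (8) + (6)] = 24/24 = 1.
A character is irreducible iff <chi, chi> = 1, so this representation is irreducible.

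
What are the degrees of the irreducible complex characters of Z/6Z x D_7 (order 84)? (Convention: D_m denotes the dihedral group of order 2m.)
Dimensions: 1, 1, 1, 1, 1, 1, 1, 1, 1, 1, 1, 1, 2, 2, 2, 2, 2, 2, 2, 2, 2, 2, 2, 2, 2, 2, 2, 2, 2, 2

Justification: There are 30 irreducibles (= number of conjugacy classes). Their dimensions d_i satisfy sum d_i^2 = |G| = 84: 1 + 1 + 1 + 1 + 1 + 1 + 1 + 1 + 1 + 1 + 1 + 1 + 4 + 4 + 4 + 4 + 4 + 4 + 4 + 4 + 4 + 4 + 4 + 4 + 4 + 4 + 4 + 4 + 4 + 4 = 84. (For the product with Z/6Z: each of the 6 1-dim characters of Z/6Z tensors with each irrep of D_7, giving 6 copies of each D_7-dimension.)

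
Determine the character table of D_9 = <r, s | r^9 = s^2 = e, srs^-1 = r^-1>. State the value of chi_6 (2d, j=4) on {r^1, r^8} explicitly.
Conjugacy classes: {e} of size 1, {r^1, r^8} of size 2, {r^2, r^7} of size 2, {r^3, r^6} of size 2, {r^4, r^5} of size 2, {s, sr, ..., sr^8} of size 9.
Character table:
  irrep \ class              {e} (size 1)  {r^1, r^8} (size 2)  {r^2, r^7} (size 2)  {r^3, r^6} (size 2)  {r^4, r^5} (size 2)  {s, sr, ..., sr^8} (size 9)
  chi_1 (triv)               1             1                    1                    1                    1                    1                          
  chi_2 (sign: r->1, s->-1)  1             1                    1                    1                    1                    -1                         
  chi_3 (2d, j=1)            2             2*cos(2*pi/9)        2*cos(4*pi/9)        -1                   -2*cos(pi/9)         0                          
  chi_4 (2d, j=2)            2             2*cos(4*pi/9)        -2*cos(pi/9)         -1                   2*cos(2*pi/9)        0                          
  chi_5 (2d, j=3)            2             -1                   -1                   2                    -1                   0                          
  chi_6 (2d, j=4)            2             -2*cos(pi/9)         2*cos(2*pi/9)        -1                   2*cos(4*pi/9)        0                          

Spot check: chi_6 (2d, j=4) on {r^1, r^8} = -2*cos(pi/9).

Working: D_9 has order 2*9 = 18 with 6 conjugacy classes, hence 6 irreducibles. Sum of squared dims 1 + 1 + 4 + 4 + 4 + 4 = 18 = |G|. Linear characters come from the abelianisation; the 2-dimensional irreps have character r^k -> 2*cos(2*pi*j*k/9), reflections -> 0.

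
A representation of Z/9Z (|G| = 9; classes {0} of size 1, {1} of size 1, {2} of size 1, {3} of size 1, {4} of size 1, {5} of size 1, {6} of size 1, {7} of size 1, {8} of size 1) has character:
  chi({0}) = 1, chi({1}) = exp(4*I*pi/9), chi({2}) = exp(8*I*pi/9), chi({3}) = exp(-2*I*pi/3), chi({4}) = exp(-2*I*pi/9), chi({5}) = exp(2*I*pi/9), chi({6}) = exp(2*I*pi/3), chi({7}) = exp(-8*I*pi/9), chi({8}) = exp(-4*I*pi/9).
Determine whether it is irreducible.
Irreducible: <chi, chi> = 1.

Proof sketch: <chi, chi> = (1/|G|) sum_C |C| * |chi(C)|^2 = (1/9)[1*|1|^2 + 1*|exp(4*I*pi/9)|^2 + 1*|exp(8*I*pi/9)|^2 + 1*|exp(-2*I*pi/3)|^2 + 1*|exp(-2*I*pi/9)|^2 + 1*|exp(2*I*pi/9)|^2 + 1*|exp(2*I*pi/3)|^2 + 1*|exp(-8*I*pi/9)|^2 + 1*|exp(-4*I*pi/9)|^2]
  = (1/9)[(1) + (1) + (1) + (1) + (1) + (1) + (1) + (1) + (1)] = 9/9 = 1.
(Exp terms are combined using exp(i*s)*conj(exp(i*t)) = exp(i*(s-t)), and sums of them are collapsed using the identity that for every m > 1 the m distinct m-th roots of unity sum to 0, e.g. 1 + exp(2*I*pi/3) + exp(-2*I*pi/3) = 0.)
A character is irreducible iff <chi, chi> = 1, so this representation is irreducible.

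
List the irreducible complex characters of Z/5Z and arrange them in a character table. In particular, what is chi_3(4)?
Character table of Z/5Z (irreps indexed chi_0,...,chi_4 with chi_k(m) = zeta_5^(k*m), zeta_5 = exp(2*pi*i/5)):
  irrep \ class  {0} (size 1)  {1} (size 1)    {2} (size 1)    {3} (size 1)    {4} (size 1)  
  chi_0          1             1               1               1               1             
  chi_1          1             exp(2*I*pi/5)   exp(4*I*pi/5)   exp(-4*I*pi/5)  exp(-2*I*pi/5)
  chi_2          1             exp(4*I*pi/5)   exp(-2*I*pi/5)  exp(2*I*pi/5)   exp(-4*I*pi/5)
  chi_3          1             exp(-4*I*pi/5)  exp(2*I*pi/5)   exp(-2*I*pi/5)  exp(4*I*pi/5) 
  chi_4          1             exp(-2*I*pi/5)  exp(-4*I*pi/5)  exp(4*I*pi/5)   exp(2*I*pi/5) 

Spot check: chi_3(4) = zeta_5^(3*4) = zeta_5^12 = exp(4*I*pi/5).

Explanation: Z/5Z is abelian, so all 5 irreducible complex representations are 1-dimensional. They are given by chi_k(m) = zeta_5^(k*m) for k = 0,...,4. Row orthogonality: sum_m chi_k(m) conj(chi_l(m)) = 5 * [k = l].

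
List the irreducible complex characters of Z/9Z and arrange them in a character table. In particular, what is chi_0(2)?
Character table of Z/9Z (irreps indexed chi_0,...,chi_8 with chi_k(m) = zeta_9^(k*m), zeta_9 = exp(2*pi*i/9)):
  irrep \ class  {0} (size 1)  {1} (size 1)    {2} (size 1)    {3} (size 1)    {4} (size 1)    {5} (size 1)    {6} (size 1)    {7} (size 1)    {8} (size 1)  
  chi_0          1             1               1               1               1               1               1               1               1             
  chi_1          1             exp(2*I*pi/9)   exp(4*I*pi/9)   exp(2*I*pi/3)   exp(8*I*pi/9)   exp(-8*I*pi/9)  exp(-2*I*pi/3)  exp(-4*I*pi/9)  exp(-2*I*pi/9)
  chi_2          1             exp(4*I*pi/9)   exp(8*I*pi/9)   exp(-2*I*pi/3)  exp(-2*I*pi/9)  exp(2*I*pi/9)   exp(2*I*pi/3)   exp(-8*I*pi/9)  exp(-4*I*pi/9)
  chi_3          1             exp(2*I*pi/3)   exp(-2*I*pi/3)  1               exp(2*I*pi/3)   exp(-2*I*pi/3)  1               exp(2*I*pi/3)   exp(-2*I*pi/3)
  chi_4          1             exp(8*I*pi/9)   exp(-2*I*pi/9)  exp(2*I*pi/3)   exp(-4*I*pi/9)  exp(4*I*pi/9)   exp(-2*I*pi/3)  exp(2*I*pi/9)   exp(-8*I*pi/9)
  chi_5          1             exp(-8*I*pi/9)  exp(2*I*pi/9)   exp(-2*I*pi/3)  exp(4*I*pi/9)   exp(-4*I*pi/9)  exp(2*I*pi/3)   exp(-2*I*pi/9)  exp(8*I*pi/9) 
  chi_6          1             exp(-2*I*pi/3)  exp(2*I*pi/3)   1               exp(-2*I*pi/3)  exp(2*I*pi/3)   1               exp(-2*I*pi/3)  exp(2*I*pi/3) 
  chi_7          1             exp(-4*I*pi/9)  exp(-8*I*pi/9)  exp(2*I*pi/3)   exp(2*I*pi/9)   exp(-2*I*pi/9)  exp(-2*I*pi/3)  exp(8*I*pi/9)   exp(4*I*pi/9) 
  chi_8          1             exp(-2*I*pi/9)  exp(-4*I*pi/9)  exp(-2*I*pi/3)  exp(-8*I*pi/9)  exp(8*I*pi/9)   exp(2*I*pi/3)   exp(4*I*pi/9)   exp(2*I*pi/9) 

Spot check: chi_0(2) = zeta_9^(0*2) = zeta_9^0 = 1.

Details: Z/9Z is abelian, so all 9 irreducible complex representations are 1-dimensional. They are given by chi_k(m) = zeta_9^(k*m) for k = 0,...,8. Row orthogonality: sum_m chi_k(m) conj(chi_l(m)) = 9 * [k = l].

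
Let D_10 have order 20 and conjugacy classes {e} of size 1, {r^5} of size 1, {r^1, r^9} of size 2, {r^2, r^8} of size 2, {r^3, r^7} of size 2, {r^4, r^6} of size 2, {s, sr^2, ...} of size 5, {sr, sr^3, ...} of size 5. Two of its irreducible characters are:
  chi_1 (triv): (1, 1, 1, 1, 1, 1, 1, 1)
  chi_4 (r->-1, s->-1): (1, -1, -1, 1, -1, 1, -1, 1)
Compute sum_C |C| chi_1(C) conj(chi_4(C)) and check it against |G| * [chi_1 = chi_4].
Sum = 0; so <chi_1, chi_4> = 0 (distinct irreducibles are orthogonal).

Derivation: Compute term by term over conjugacy classes (|C| * chi_1(C) * conj(chi_4(C))):
  1*(1)*conj(1) + 1*(1)*conj(-1) + 2*(1)*conj(-1) + 2*(1)*conj(1) + 2*(1)*conj(-1) + 2*(1)*conj(1) + 5*(1)*conj(-1) + 5*(1)*conj(1)
  = (1) + (-1) + (-2) + (2) + (-2) + (2) + (-5) + (5)
  = 0.
Dividing by |G| = 20 gives 0/20 = 0, matching the row-orthogonality relation <chi_1, chi_4> = [chi_1 = chi_4].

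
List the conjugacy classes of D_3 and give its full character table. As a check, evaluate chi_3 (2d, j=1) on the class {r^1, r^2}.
Conjugacy classes: {e} of size 1, {r^1, r^2} of size 2, {s, sr, ..., sr^2} of size 3.
Character table:
  irrep \ class              {e} (size 1)  {r^1, r^2} (size 2)  {s, sr, ..., sr^2} (size 3)
  chi_1 (triv)               1             1                    1                          
  chi_2 (sign: r->1, s->-1)  1             1                    -1                         
  chi_3 (2d, j=1)            2             -1                   0                          

Spot check: chi_3 (2d, j=1) on {r^1, r^2} = -1.

Working: D_3 has order 2*3 = 6 with 3 conjugacy classes, hence 3 irreducibles. Sum of squared dims 1 + 1 + 4 = 6 = |G|. Linear characters come from the abelianisation; the 2-dimensional irreps have character r^k -> 2*cos(2*pi*j*k/3), reflections -> 0.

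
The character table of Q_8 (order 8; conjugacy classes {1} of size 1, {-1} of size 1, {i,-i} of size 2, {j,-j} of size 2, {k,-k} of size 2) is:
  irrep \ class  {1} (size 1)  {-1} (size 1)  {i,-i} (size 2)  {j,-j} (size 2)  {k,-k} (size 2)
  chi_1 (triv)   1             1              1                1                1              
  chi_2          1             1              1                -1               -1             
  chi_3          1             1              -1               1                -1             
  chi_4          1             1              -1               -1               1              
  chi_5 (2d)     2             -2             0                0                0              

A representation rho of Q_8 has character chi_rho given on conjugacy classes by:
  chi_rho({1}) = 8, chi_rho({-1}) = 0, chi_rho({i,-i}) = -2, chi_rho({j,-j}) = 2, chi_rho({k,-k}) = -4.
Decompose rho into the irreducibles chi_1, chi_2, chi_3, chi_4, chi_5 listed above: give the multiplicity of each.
Multiplicities: chi_1: 0, chi_2: 1, chi_3: 3, chi_4: 0, chi_5: 2.

Justification: Use <chi_rho, chi> = (1/|G|) sum_C |C| * chi_rho(C) * conj(chi(C)) with |G| = 8 for each irreducible chi in the table:
  <chi_rho, chi_1> = (1/8)[1*(8)*conj(1) + 1*(0)*conj(1) + 2*(-2)*conj(1) + 2*(2)*conj(1) + 2*(-4)*conj(1)]
      = (1/8)[(8) + (0) + (-4) + (4) + (-8)] = 0/8 = 0
  <chi_rho, chi_2> = (1/8)[1*(8)*conj(1) + 1*(0)*conj(1) + 2*(-2)*conj(1) + 2*(2)*conj(-1) + 2*(-4)*conj(-1)]
      = (1/8)[(8) + (0) + (-4) + (-4) + (8)] = 8/8 = 1
  <chi_rho, chi_3> = (1/8)[1*(8)*conj(1) + 1*(0)*conj(1) + 2*(-2)*conj(-1) + 2*(2)*conj(1) + 2*(-4)*conj(-1)]
      = (1/8)[(8) + (0) + (4) + (4) + (8)] = 24/8 = 3
  <chi_rho, chi_4> = (1/8)[1*(8)*conj(1) + 1*(0)*conj(1) + 2*(-2)*conj(-1) + 2*(2)*conj(-1) + 2*(-4)*conj(1)]
      = (1/8)[(8) + (0) + (4) + (-4) + (-8)] = 0/8 = 0
  <chi_rho, chi_5> = (1/8)[1*(8)*conj(2) + 1*(0)*conj(-2) + 2*(-2)*conj(0) + 2*(2)*conj(0) + 2*(-4)*conj(0)]
      = (1/8)[(16) + (0) + (0) + (0) + (0)] = 16/8 = 2
Dimension check: dim(rho) = sum (mult * dim) = 0*1 + 1*1 + 3*1 + 0*1 + 2*2 = 8 = chi_rho(e) = 8.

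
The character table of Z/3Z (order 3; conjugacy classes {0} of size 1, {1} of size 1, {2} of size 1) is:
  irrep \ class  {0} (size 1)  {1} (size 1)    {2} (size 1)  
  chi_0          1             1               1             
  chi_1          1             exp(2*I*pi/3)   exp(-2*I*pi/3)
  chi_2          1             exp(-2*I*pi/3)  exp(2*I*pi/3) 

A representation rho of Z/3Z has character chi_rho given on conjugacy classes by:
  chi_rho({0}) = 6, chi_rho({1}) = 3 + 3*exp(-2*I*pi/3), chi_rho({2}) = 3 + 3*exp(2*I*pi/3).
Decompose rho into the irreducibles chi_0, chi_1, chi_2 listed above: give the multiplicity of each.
Multiplicities: chi_0: 3, chi_1: 0, chi_2: 3.

Proof sketch: Use <chi_rho, chi> = (1/|G|) sum_C |C| * chi_rho(C) * conj(chi(C)) with |G| = 3 for each irreducible chi in the table:
  <chi_rho, chi_0> = (1/3)[1*(6)*conj(1) + 1*(3 + 3*exp(-2*I*pi/3))*conj(1) + 1*(3 + 3*exp(2*I*pi/3))*conj(1)]
      = (1/3)[(6) + (3 + 3*exp(-2*I*pi/3)) + (3 + 3*exp(2*I*pi/3))] = 9/3 = 3
  <chi_rho, chi_1> = (1/3)[1*(6)*conj(1) + 1*(3 + 3*exp(-2*I*pi/3))*conj(exp(2*I*pi/3)) + 1*(3 + 3*exp(2*I*pi/3))*conj(exp(-2*I*pi/3))]
      = (1/3)[(6) + (-3) + (-3)] = 0/3 = 0
  <chi_rho, chi_2> = (1/3)[1*(6)*conj(1) + 1*(3 + 3*exp(-2*I*pi/3))*conj(exp(-2*I*pi/3)) + 1*(3 + 3*exp(2*I*pi/3))*conj(exp(2*I*pi/3))]
      = (1/3)[(6) + (3 + 3*exp(2*I*pi/3)) + (3 + 3*exp(-2*I*pi/3))] = 9/3 = 3
(Exp terms are combined using exp(i*s)*conj(exp(i*t)) = exp(i*(s-t)), and sums of them are collapsed using the identity that for every m > 1 the m distinct m-th roots of unity sum to 0, e.g. 1 + exp(2*I*pi/3) + exp(-2*I*pi/3) = 0.)
Dimension check: dim(rho) = sum (mult * dim) = 3*1 + 0*1 + 3*1 = 6 = chi_rho(e) = 6.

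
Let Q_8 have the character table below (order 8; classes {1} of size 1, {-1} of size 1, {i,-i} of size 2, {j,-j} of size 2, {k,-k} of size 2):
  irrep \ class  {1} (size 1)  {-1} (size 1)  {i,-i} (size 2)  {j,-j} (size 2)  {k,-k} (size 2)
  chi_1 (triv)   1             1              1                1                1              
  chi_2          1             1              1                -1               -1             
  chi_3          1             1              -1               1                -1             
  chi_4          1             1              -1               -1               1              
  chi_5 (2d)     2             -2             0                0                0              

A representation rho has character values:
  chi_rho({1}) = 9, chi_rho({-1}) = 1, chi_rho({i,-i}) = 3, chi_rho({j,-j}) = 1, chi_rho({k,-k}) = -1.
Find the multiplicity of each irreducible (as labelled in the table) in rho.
Multiplicities: chi_1: 2, chi_2: 2, chi_3: 1, chi_4: 0, chi_5: 2.

Use <chi_rho, chi> = (1/|G|) sum_C |C| * chi_rho(C) * conj(chi(C)) with |G| = 8 for each irreducible chi in the table:
  <chi_rho, chi_1> = (1/8)[1*(9)*conj(1) + 1*(1)*conj(1) + 2*(3)*conj(1) + 2*(1)*conj(1) + 2*(-1)*conj(1)]
      = (1/8)[(9) + (1) + (6) + (2) + (-2)] = 16/8 = 2
  <chi_rho, chi_2> = (1/8)[1*(9)*conj(1) + 1*(1)*conj(1) + 2*(3)*conj(1) + 2*(1)*conj(-1) + 2*(-1)*conj(-1)]
      = (1/8)[(9) + (1) + (6) + (-2) + (2)] = 16/8 = 2
  <chi_rho, chi_3> = (1/8)[1*(9)*conj(1) + 1*(1)*conj(1) + 2*(3)*conj(-1) + 2*(1)*conj(1) + 2*(-1)*conj(-1)]
      = (1/8)[(9) + (1) + (-6) + (2) + (2)] = 8/8 = 1
  <chi_rho, chi_4> = (1/8)[1*(9)*conj(1) + 1*(1)*conj(1) + 2*(3)*conj(-1) + 2*(1)*conj(-1) + 2*(-1)*conj(1)]
      = (1/8)[(9) + (1) + (-6) + (-2) + (-2)] = 0/8 = 0
  <chi_rho, chi_5> = (1/8)[1*(9)*conj(2) + 1*(1)*conj(-2) + 2*(3)*conj(0) + 2*(1)*conj(0) + 2*(-1)*conj(0)]
      = (1/8)[(18) + (-2) + (0) + (0) + (0)] = 16/8 = 2
Dimension check: dim(rho) = sum (mult * dim) = 2*1 + 2*1 + 1*1 + 0*1 + 2*2 = 9 = chi_rho(e) = 9.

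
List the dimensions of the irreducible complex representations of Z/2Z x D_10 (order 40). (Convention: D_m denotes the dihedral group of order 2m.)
Dimensions: 1, 1, 1, 1, 1, 1, 1, 1, 2, 2, 2, 2, 2, 2, 2, 2

Explanation: There are 16 irreducibles (= number of conjugacy classes). Their dimensions d_i satisfy sum d_i^2 = |G| = 40: 1 + 1 + 1 + 1 + 1 + 1 + 1 + 1 + 4 + 4 + 4 + 4 + 4 + 4 + 4 + 4 = 40. (For the product with Z/2Z: each of the 2 1-dim characters of Z/2Z tensors with each irrep of D_10, giving 2 copies of each D_10-dimension.)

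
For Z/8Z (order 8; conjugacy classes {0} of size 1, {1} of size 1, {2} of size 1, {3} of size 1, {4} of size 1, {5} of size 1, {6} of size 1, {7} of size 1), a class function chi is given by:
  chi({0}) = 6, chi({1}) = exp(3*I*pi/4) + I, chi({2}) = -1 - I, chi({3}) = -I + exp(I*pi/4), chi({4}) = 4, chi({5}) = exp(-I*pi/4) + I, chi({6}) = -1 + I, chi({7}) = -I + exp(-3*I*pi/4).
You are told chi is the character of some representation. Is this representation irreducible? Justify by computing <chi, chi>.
Not irreducible (reducible): <chi, chi> = 8 > 1.

Proof sketch: <chi, chi> = (1/|G|) sum_C |C| * |chi(C)|^2 = (1/8)[1*|6|^2 + 1*|exp(3*I*pi/4) + I|^2 + 1*|-1 - I|^2 + 1*|-I + exp(I*pi/4)|^2 + 1*|4|^2 + 1*|exp(-I*pi/4) + I|^2 + 1*|-1 + I|^2 + 1*|-I + exp(-3*I*pi/4)|^2]
  = (1/8)[(36) + (2 + exp(-I*pi/4) - exp(-3*I*pi/4)) + (2) + (2 - exp(I*pi/4) + exp(3*I*pi/4)) + (16) + (2 - exp(I*pi/4) + exp(3*I*pi/4)) + (2) + (2 + exp(-I*pi/4) - exp(-3*I*pi/4))] = 64/8 = 8.
(Exp terms are combined using exp(i*s)*conj(exp(i*t)) = exp(i*(s-t)), and sums of them are collapsed using the identity that for every m > 1 the m distinct m-th roots of unity sum to 0, e.g. 1 + exp(2*I*pi/3) + exp(-2*I*pi/3) = 0.)
A character is irreducible iff <chi, chi> = 1, so this representation is reducible.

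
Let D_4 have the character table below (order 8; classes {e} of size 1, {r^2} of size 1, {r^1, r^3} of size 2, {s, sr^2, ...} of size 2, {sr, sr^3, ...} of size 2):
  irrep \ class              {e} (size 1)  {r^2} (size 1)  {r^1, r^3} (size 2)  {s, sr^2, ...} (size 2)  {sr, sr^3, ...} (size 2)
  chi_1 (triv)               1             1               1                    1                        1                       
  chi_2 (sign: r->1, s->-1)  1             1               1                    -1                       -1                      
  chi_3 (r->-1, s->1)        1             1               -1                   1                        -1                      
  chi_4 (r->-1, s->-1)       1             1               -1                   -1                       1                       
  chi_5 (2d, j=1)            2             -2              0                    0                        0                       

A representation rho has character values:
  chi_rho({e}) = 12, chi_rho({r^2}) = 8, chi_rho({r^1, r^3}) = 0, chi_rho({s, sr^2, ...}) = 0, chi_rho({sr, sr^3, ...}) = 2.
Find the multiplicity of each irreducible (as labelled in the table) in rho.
Multiplicities: chi_1: 3, chi_2: 2, chi_3: 2, chi_4: 3, chi_5: 1.

Solution. Use <chi_rho, chi> = (1/|G|) sum_C |C| * chi_rho(C) * conj(chi(C)) with |G| = 8 for each irreducible chi in the table:
  <chi_rho, chi_1> = (1/8)[1*(12)*conj(1) + 1*(8)*conj(1) + 2*(0)*conj(1) + 2*(0)*conj(1) + 2*(2)*conj(1)]
      = (1/8)[(12) + (8) + (0) + (0) + (4)] = 24/8 = 3
  <chi_rho, chi_2> = (1/8)[1*(12)*conj(1) + 1*(8)*conj(1) + 2*(0)*conj(1) + 2*(0)*conj(-1) + 2*(2)*conj(-1)]
      = (1/8)[(12) + (8) + (0) + (0) + (-4)] = 16/8 = 2
  <chi_rho, chi_3> = (1/8)[1*(12)*conj(1) + 1*(8)*conj(1) + 2*(0)*conj(-1) + 2*(0)*conj(1) + 2*(2)*conj(-1)]
      = (1/8)[(12) + (8) + (0) + (0) + (-4)] = 16/8 = 2
  <chi_rho, chi_4> = (1/8)[1*(12)*conj(1) + 1*(8)*conj(1) + 2*(0)*conj(-1) + 2*(0)*conj(-1) + 2*(2)*conj(1)]
      = (1/8)[(12) + (8) + (0) + (0) + (4)] = 24/8 = 3
  <chi_rho, chi_5> = (1/8)[1*(12)*conj(2) + 1*(8)*conj(-2) + 2*(0)*conj(0) + 2*(0)*conj(0) + 2*(2)*conj(0)]
      = (1/8)[(24) + (-16) + (0) + (0) + (0)] = 8/8 = 1
Dimension check: dim(rho) = sum (mult * dim) = 3*1 + 2*1 + 2*1 + 3*1 + 1*2 = 12 = chi_rho(e) = 12.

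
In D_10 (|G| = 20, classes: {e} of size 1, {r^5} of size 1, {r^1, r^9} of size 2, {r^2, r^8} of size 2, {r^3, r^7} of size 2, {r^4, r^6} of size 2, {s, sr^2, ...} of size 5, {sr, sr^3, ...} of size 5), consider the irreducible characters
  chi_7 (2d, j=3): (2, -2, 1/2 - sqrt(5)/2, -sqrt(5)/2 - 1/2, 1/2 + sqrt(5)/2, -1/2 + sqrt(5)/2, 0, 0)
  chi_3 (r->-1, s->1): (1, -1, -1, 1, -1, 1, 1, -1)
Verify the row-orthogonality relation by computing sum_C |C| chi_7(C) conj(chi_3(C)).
Sum = 0; so <chi_7, chi_3> = 0 (distinct irreducibles are orthogonal).

Justification: Compute term by term over conjugacy classes (|C| * chi_7(C) * conj(chi_3(C))):
  1*(2)*conj(1) + 1*(-2)*conj(-1) + 2*(1/2 - sqrt(5)/2)*conj(-1) + 2*(-sqrt(5)/2 - 1/2)*conj(1) + 2*(1/2 + sqrt(5)/2)*conj(-1) + 2*(-1/2 + sqrt(5)/2)*conj(1) + 5*(0)*conj(1) + 5*(0)*conj(-1)
  = (2) + (2) + (-1 + sqrt(5)) + (-sqrt(5) - 1) + (-sqrt(5) - 1) + (-1 + sqrt(5)) + (0) + (0)
  = 0.
Dividing by |G| = 20 gives 0/20 = 0, matching the row-orthogonality relation <chi_7, chi_3> = [chi_7 = chi_3].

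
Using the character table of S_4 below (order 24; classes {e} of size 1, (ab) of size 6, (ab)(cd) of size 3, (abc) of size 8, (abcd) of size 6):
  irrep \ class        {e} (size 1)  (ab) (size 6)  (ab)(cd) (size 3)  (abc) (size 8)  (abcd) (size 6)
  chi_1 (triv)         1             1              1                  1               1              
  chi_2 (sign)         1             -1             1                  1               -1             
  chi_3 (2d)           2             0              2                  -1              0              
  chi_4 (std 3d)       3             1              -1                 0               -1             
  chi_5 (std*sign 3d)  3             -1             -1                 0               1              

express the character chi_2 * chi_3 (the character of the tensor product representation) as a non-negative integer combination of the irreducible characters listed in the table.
chi_2 tensor chi_3 = chi_3 (all other irreducibles have multiplicity 0).

The character of a tensor product is the pointwise product (chi_2 * chi_3)(C) = chi_2(C) * chi_3(C):
  {e}: (1)*(2), (ab): (-1)*(0), (ab)(cd): (1)*(2), (abc): (1)*(-1), (abcd): (-1)*(0)
so (chi_2 * chi_3) takes values
  {e} -> 2, (ab) -> 0, (ab)(cd) -> 2, (abc) -> -1, (abcd) -> 0.
Now take the inner product of this character with each irreducible chi from the table, <chi_2*chi_3, chi> = (1/24) sum_C |C| (chi_2*chi_3)(C) conj(chi(C)):
  <chi_2*chi_3, chi_1> = (1/24)[1*(2)*conj(1) + 6*(0)*conj(1) + 3*(2)*conj(1) + 8*(-1)*conj(1) + 6*(0)*conj(1)]
      = (1/24)[(2) + (0) + (6) + (-8) + (0)] = 0/24 = 0
  <chi_2*chi_3, chi_2> = (1/24)[1*(2)*conj(1) + 6*(0)*conj(-1) + 3*(2)*conj(1) + 8*(-1)*conj(1) + 6*(0)*conj(-1)]
      = (1/24)[(2) + (0) + (6) + (-8) + (0)] = 0/24 = 0
  <chi_2*chi_3, chi_3> = (1/24)[1*(2)*conj(2) + 6*(0)*conj(0) + 3*(2)*conj(2) + 8*(-1)*conj(-1) + 6*(0)*conj(0)]
      = (1/24)[(4) + (0) + (12) + (8) + (0)] = 24/24 = 1
  <chi_2*chi_3, chi_4> = (1/24)[1*(2)*conj(3) + 6*(0)*conj(1) + 3*(2)*conj(-1) + 8*(-1)*conj(0) + 6*(0)*conj(-1)]
      = (1/24)[(6) + (0) + (-6) + (0) + (0)] = 0/24 = 0
  <chi_2*chi_3, chi_5> = (1/24)[1*(2)*conj(3) + 6*(0)*conj(-1) + 3*(2)*conj(-1) + 8*(-1)*conj(0) + 6*(0)*conj(1)]
      = (1/24)[(6) + (0) + (-6) + (0) + (0)] = 0/24 = 0
Hence the multiplicities are chi_3: 1. Dimension check: dim(chi_2)*dim(chi_3) = 1*2 = 2 and sum (mult * dim) = 1*2 = 2.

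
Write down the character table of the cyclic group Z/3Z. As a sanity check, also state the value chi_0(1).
Character table of Z/3Z (irreps indexed chi_0,...,chi_2 with chi_k(m) = zeta_3^(k*m), zeta_3 = exp(2*pi*i/3)):
  irrep \ class  {0} (size 1)  {1} (size 1)    {2} (size 1)  
  chi_0          1             1               1             
  chi_1          1             exp(2*I*pi/3)   exp(-2*I*pi/3)
  chi_2          1             exp(-2*I*pi/3)  exp(2*I*pi/3) 

Spot check: chi_0(1) = zeta_3^(0*1) = zeta_3^0 = 1.

Details: Z/3Z is abelian, so all 3 irreducible complex representations are 1-dimensional. They are given by chi_k(m) = zeta_3^(k*m) for k = 0,...,2. Row orthogonality: sum_m chi_k(m) conj(chi_l(m)) = 3 * [k = l].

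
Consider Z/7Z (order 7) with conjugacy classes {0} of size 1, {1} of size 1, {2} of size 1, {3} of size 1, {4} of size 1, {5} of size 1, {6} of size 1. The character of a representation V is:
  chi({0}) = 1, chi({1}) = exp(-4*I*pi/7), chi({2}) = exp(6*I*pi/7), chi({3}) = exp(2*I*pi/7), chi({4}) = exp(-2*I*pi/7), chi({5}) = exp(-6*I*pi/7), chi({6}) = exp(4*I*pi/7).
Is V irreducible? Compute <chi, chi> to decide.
Irreducible: <chi, chi> = 1.

Proof sketch: <chi, chi> = (1/|G|) sum_C |C| * |chi(C)|^2 = (1/7)[1*|1|^2 + 1*|exp(-4*I*pi/7)|^2 + 1*|exp(6*I*pi/7)|^2 + 1*|exp(2*I*pi/7)|^2 + 1*|exp(-2*I*pi/7)|^2 + 1*|exp(-6*I*pi/7)|^2 + 1*|exp(4*I*pi/7)|^2]
  = (1/7)[(1) + (1) + (1) + (1) + (1) + (1) + (1)] = 7/7 = 1.
(Exp terms are combined using exp(i*s)*conj(exp(i*t)) = exp(i*(s-t)), and sums of them are collapsed using the identity that for every m > 1 the m distinct m-th roots of unity sum to 0, e.g. 1 + exp(2*I*pi/3) + exp(-2*I*pi/3) = 0.)
A character is irreducible iff <chi, chi> = 1, so this representation is irreducible.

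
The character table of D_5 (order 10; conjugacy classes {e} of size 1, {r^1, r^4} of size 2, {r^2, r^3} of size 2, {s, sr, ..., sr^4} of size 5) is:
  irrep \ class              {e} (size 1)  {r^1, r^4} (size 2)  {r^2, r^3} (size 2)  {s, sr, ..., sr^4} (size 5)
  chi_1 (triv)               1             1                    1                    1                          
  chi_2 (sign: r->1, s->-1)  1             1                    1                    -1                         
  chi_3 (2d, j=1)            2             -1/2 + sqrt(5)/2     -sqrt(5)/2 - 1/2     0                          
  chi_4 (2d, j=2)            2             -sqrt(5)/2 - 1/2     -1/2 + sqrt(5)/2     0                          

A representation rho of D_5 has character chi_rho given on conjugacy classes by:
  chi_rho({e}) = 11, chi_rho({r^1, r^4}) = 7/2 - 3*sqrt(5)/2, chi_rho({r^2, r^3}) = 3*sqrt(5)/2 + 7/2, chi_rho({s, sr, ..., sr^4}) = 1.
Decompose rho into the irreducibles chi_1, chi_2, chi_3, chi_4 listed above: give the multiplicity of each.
Multiplicities: chi_1: 3, chi_2: 2, chi_3: 0, chi_4: 3.

Argument: Use <chi_rho, chi> = (1/|G|) sum_C |C| * chi_rho(C) * conj(chi(C)) with |G| = 10 for each irreducible chi in the table:
  <chi_rho, chi_1> = (1/10)[1*(11)*conj(1) + 2*(7/2 - 3*sqrt(5)/2)*conj(1) + 2*(3*sqrt(5)/2 + 7/2)*conj(1) + 5*(1)*conj(1)]
      = (1/10)[(11) + (7 - 3*sqrt(5)) + (3*sqrt(5) + 7) + (5)] = 30/10 = 3
  <chi_rho, chi_2> = (1/10)[1*(11)*conj(1) + 2*(7/2 - 3*sqrt(5)/2)*conj(1) + 2*(3*sqrt(5)/2 + 7/2)*conj(1) + 5*(1)*conj(-1)]
      = (1/10)[(11) + (7 - 3*sqrt(5)) + (3*sqrt(5) + 7) + (-5)] = 20/10 = 2
  <chi_rho, chi_3> = (1/10)[1*(11)*conj(2) + 2*(7/2 - 3*sqrt(5)/2)*conj(-1/2 + sqrt(5)/2) + 2*(3*sqrt(5)/2 + 7/2)*conj(-sqrt(5)/2 - 1/2) + 5*(1)*conj(0)]
      = (1/10)[(22) + (-11 + 5*sqrt(5)) + (-5*sqrt(5) - 11) + (0)] = 0/10 = 0
  <chi_rho, chi_4> = (1/10)[1*(11)*conj(2) + 2*(7/2 - 3*sqrt(5)/2)*conj(-sqrt(5)/2 - 1/2) + 2*(3*sqrt(5)/2 + 7/2)*conj(-1/2 + sqrt(5)/2) + 5*(1)*conj(0)]
      = (1/10)[(22) + (4 - 2*sqrt(5)) + (4 + 2*sqrt(5)) + (0)] = 30/10 = 3
Dimension check: dim(rho) = sum (mult * dim) = 3*1 + 2*1 + 0*2 + 3*2 = 11 = chi_rho(e) = 11.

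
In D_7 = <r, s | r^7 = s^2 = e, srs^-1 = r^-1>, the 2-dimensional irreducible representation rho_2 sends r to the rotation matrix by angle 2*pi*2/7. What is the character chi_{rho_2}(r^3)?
chi_{rho_2}(r^3) = 2*cos(2*pi*2*3/7) = 2*cos(2*pi/7)

Explanation: rho_2(r^3) is rotation by angle 2*pi*2*3/7, whose trace is 2*cos(2*pi*2*3/7) = 2*cos(2*pi/7).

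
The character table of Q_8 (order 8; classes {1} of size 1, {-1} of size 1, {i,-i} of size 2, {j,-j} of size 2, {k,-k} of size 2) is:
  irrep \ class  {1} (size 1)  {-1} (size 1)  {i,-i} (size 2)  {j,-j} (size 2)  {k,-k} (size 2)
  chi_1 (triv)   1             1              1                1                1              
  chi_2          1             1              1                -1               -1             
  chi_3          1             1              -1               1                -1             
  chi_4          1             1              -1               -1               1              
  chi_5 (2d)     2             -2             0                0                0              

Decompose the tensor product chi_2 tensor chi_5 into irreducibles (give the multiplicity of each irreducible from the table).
chi_2 tensor chi_5 = chi_5 (all other irreducibles have multiplicity 0).

Explanation: The character of a tensor product is the pointwise product (chi_2 * chi_5)(C) = chi_2(C) * chi_5(C):
  {1}: (1)*(2), {-1}: (1)*(-2), {i,-i}: (1)*(0), {j,-j}: (-1)*(0), {k,-k}: (-1)*(0)
so (chi_2 * chi_5) takes values
  {1} -> 2, {-1} -> -2, {i,-i} -> 0, {j,-j} -> 0, {k,-k} -> 0.
Now take the inner product of this character with each irreducible chi from the table, <chi_2*chi_5, chi> = (1/8) sum_C |C| (chi_2*chi_5)(C) conj(chi(C)):
  <chi_2*chi_5, chi_1> = (1/8)[1*(2)*conj(1) + 1*(-2)*conj(1) + 2*(0)*conj(1) + 2*(0)*conj(1) + 2*(0)*conj(1)]
      = (1/8)[(2) + (-2) + (0) + (0) + (0)] = 0/8 = 0
  <chi_2*chi_5, chi_2> = (1/8)[1*(2)*conj(1) + 1*(-2)*conj(1) + 2*(0)*conj(1) + 2*(0)*conj(-1) + 2*(0)*conj(-1)]
      = (1/8)[(2) + (-2) + (0) + (0) + (0)] = 0/8 = 0
  <chi_2*chi_5, chi_3> = (1/8)[1*(2)*conj(1) + 1*(-2)*conj(1) + 2*(0)*conj(-1) + 2*(0)*conj(1) + 2*(0)*conj(-1)]
      = (1/8)[(2) + (-2) + (0) + (0) + (0)] = 0/8 = 0
  <chi_2*chi_5, chi_4> = (1/8)[1*(2)*conj(1) + 1*(-2)*conj(1) + 2*(0)*conj(-1) + 2*(0)*conj(-1) + 2*(0)*conj(1)]
      = (1/8)[(2) + (-2) + (0) + (0) + (0)] = 0/8 = 0
  <chi_2*chi_5, chi_5> = (1/8)[1*(2)*conj(2) + 1*(-2)*conj(-2) + 2*(0)*conj(0) + 2*(0)*conj(0) + 2*(0)*conj(0)]
      = (1/8)[(4) + (4) + (0) + (0) + (0)] = 8/8 = 1
Hence the multiplicities are chi_5: 1. Dimension check: dim(chi_2)*dim(chi_5) = 1*2 = 2 and sum (mult * dim) = 1*2 = 2.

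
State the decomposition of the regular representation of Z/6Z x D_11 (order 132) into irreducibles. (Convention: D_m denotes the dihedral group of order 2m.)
Each irreducible V_i of dimension d_i appears with multiplicity d_i, i.e. rho_reg = (direct sum over all irreducibles V_i) d_i V_i. The irreducible dimensions for Z/6Z x D_11 are 1, 1, 1, 1, 1, 1, 1, 1, 1, 1, 1, 1, 2, 2, 2, 2, 2, 2, 2, 2, 2, 2, 2, 2, 2, 2, 2, 2, 2, 2, 2, 2, 2, 2, 2, 2, 2, 2, 2, 2, 2, 2: 12 irreducibles of dimension 1, each with multiplicity 1; 30 irreducibles of dimension 2, each with multiplicity 2. Total dimension 12*1*1 + 30*2*2 = 132 = |G|.

Explanation: General theorem: in the regular representation of a finite group G, each irreducible appears with multiplicity equal to its dimension. Check: dim(rho_reg) = sum d_i^2 = 1 + 1 + 1 + 1 + 1 + 1 + 1 + 1 + 1 + 1 + 1 + 1 + 4 + 4 + 4 + 4 + 4 + 4 + 4 + 4 + 4 + 4 + 4 + 4 + 4 + 4 + 4 + 4 + 4 + 4 + 4 + 4 + 4 + 4 + 4 + 4 + 4 + 4 + 4 + 4 + 4 + 4 = 132 = |G|.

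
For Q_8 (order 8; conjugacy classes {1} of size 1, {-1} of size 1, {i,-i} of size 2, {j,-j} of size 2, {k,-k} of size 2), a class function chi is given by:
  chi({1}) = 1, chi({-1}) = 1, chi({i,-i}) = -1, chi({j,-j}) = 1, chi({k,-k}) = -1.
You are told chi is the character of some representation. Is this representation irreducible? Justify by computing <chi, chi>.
Irreducible: <chi, chi> = 1.

Solution. <chi, chi> = (1/|G|) sum_C |C| * |chi(C)|^2 = (1/8)[1*|1|^2 + 1*|1|^2 + 2*|-1|^2 + 2*|1|^2 + 2*|-1|^2]
  = (1/8)[(1) + (1) + (2) + (2) + (2)] = 8/8 = 1.
A character is irreducible iff <chi, chi> = 1, so this representation is irreducible.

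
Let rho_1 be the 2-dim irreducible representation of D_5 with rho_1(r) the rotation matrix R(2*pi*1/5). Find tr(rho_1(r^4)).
chi_{rho_1}(r^4) = 2*cos(2*pi*1*4/5) = -1/2 + sqrt(5)/2

Details: rho_1(r^4) is rotation by angle 2*pi*1*4/5, whose trace is 2*cos(2*pi*1*4/5) = -1/2 + sqrt(5)/2.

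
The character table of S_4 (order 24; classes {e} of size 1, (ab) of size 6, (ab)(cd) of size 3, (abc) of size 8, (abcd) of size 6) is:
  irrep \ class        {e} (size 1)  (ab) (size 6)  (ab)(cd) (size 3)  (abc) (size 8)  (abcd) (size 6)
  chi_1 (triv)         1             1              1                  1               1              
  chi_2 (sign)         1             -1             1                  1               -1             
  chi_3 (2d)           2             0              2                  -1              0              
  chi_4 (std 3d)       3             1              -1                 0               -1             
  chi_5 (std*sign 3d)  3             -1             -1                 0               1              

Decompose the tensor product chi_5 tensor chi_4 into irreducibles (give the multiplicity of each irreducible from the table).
chi_5 tensor chi_4 = chi_2 + chi_3 + chi_4 + chi_5 (all other irreducibles have multiplicity 0).

Why: The character of a tensor product is the pointwise product (chi_5 * chi_4)(C) = chi_5(C) * chi_4(C):
  {e}: (3)*(3), (ab): (-1)*(1), (ab)(cd): (-1)*(-1), (abc): (0)*(0), (abcd): (1)*(-1)
so (chi_5 * chi_4) takes values
  {e} -> 9, (ab) -> -1, (ab)(cd) -> 1, (abc) -> 0, (abcd) -> -1.
Now take the inner product of this character with each irreducible chi from the table, <chi_5*chi_4, chi> = (1/24) sum_C |C| (chi_5*chi_4)(C) conj(chi(C)):
  <chi_5*chi_4, chi_1> = (1/24)[1*(9)*conj(1) + 6*(-1)*conj(1) + 3*(1)*conj(1) + 8*(0)*conj(1) + 6*(-1)*conj(1)]
      = (1/24)[(9) + (-6) + (3) + (0) + (-6)] = 0/24 = 0
  <chi_5*chi_4, chi_2> = (1/24)[1*(9)*conj(1) + 6*(-1)*conj(-1) + 3*(1)*conj(1) + 8*(0)*conj(1) + 6*(-1)*conj(-1)]
      = (1/24)[(9) + (6) + (3) + (0) + (6)] = 24/24 = 1
  <chi_5*chi_4, chi_3> = (1/24)[1*(9)*conj(2) + 6*(-1)*conj(0) + 3*(1)*conj(2) + 8*(0)*conj(-1) + 6*(-1)*conj(0)]
      = (1/24)[(18) + (0) + (6) + (0) + (0)] = 24/24 = 1
  <chi_5*chi_4, chi_4> = (1/24)[1*(9)*conj(3) + 6*(-1)*conj(1) + 3*(1)*conj(-1) + 8*(0)*conj(0) + 6*(-1)*conj(-1)]
      = (1/24)[(27) + (-6) + (-3) + (0) + (6)] = 24/24 = 1
  <chi_5*chi_4, chi_5> = (1/24)[1*(9)*conj(3) + 6*(-1)*conj(-1) + 3*(1)*conj(-1) + 8*(0)*conj(0) + 6*(-1)*conj(1)]
      = (1/24)[(27) + (6) + (-3) + (0) + (-6)] = 24/24 = 1
Hence the multiplicities are chi_2: 1, chi_3: 1, chi_4: 1, chi_5: 1. Dimension check: dim(chi_5)*dim(chi_4) = 3*3 = 9 and sum (mult * dim) = 1*1 + 1*2 + 1*3 + 1*3 = 9.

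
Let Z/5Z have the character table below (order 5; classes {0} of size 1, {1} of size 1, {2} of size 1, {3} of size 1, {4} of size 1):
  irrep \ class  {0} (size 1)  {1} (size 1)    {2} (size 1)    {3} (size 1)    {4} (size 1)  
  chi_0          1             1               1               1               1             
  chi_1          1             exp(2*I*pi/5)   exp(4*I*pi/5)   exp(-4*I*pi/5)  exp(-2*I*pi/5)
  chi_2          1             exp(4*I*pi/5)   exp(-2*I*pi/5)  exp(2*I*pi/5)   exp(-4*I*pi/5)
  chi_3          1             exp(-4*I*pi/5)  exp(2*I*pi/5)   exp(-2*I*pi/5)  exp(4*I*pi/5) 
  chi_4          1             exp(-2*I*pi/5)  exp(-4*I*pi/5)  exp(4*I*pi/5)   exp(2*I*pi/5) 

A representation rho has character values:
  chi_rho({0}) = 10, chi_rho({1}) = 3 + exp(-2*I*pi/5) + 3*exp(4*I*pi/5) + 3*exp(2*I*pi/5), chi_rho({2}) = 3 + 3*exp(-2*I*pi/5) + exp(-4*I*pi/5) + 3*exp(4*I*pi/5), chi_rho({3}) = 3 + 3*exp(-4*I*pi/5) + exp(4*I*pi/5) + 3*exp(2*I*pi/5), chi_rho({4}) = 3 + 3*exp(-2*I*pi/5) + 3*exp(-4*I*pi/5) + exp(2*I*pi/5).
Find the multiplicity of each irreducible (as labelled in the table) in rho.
Multiplicities: chi_0: 3, chi_1: 3, chi_2: 3, chi_3: 0, chi_4: 1.

Derivation: Use <chi_rho, chi> = (1/|G|) sum_C |C| * chi_rho(C) * conj(chi(C)) with |G| = 5 for each irreducible chi in the table:
  <chi_rho, chi_0> = (1/5)[1*(10)*conj(1) + 1*(3 + exp(-2*I*pi/5) + 3*exp(4*I*pi/5) + 3*exp(2*I*pi/5))*conj(1) + 1*(3 + 3*exp(-2*I*pi/5) + exp(-4*I*pi/5) + 3*exp(4*I*pi/5))*conj(1) + 1*(3 + 3*exp(-4*I*pi/5) + exp(4*I*pi/5) + 3*exp(2*I*pi/5))*conj(1) + 1*(3 + 3*exp(-2*I*pi/5) + 3*exp(-4*I*pi/5) + exp(2*I*pi/5))*conj(1)]
      = (1/5)[(10) + (3 + exp(-2*I*pi/5) + 3*exp(4*I*pi/5) + 3*exp(2*I*pi/5)) + (3 + 3*exp(-2*I*pi/5) + exp(-4*I*pi/5) + 3*exp(4*I*pi/5)) + (3 + 3*exp(-4*I*pi/5) + exp(4*I*pi/5) + 3*exp(2*I*pi/5)) + (3 + 3*exp(-2*I*pi/5) + 3*exp(-4*I*pi/5) + exp(2*I*pi/5))] = 15/5 = 3
  <chi_rho, chi_1> = (1/5)[1*(10)*conj(1) + 1*(3 + exp(-2*I*pi/5) + 3*exp(4*I*pi/5) + 3*exp(2*I*pi/5))*conj(exp(2*I*pi/5)) + 1*(3 + 3*exp(-2*I*pi/5) + exp(-4*I*pi/5) + 3*exp(4*I*pi/5))*conj(exp(4*I*pi/5)) + 1*(3 + 3*exp(-4*I*pi/5) + exp(4*I*pi/5) + 3*exp(2*I*pi/5))*conj(exp(-4*I*pi/5)) + 1*(3 + 3*exp(-2*I*pi/5) + 3*exp(-4*I*pi/5) + exp(2*I*pi/5))*conj(exp(-2*I*pi/5))]
      = (1/5)[(10) + (3 + 3*exp(-2*I*pi/5) + exp(-4*I*pi/5) + 3*exp(2*I*pi/5)) + (3 + 3*exp(-4*I*pi/5) + exp(2*I*pi/5) + 3*exp(4*I*pi/5)) + (3 + 3*exp(-4*I*pi/5) + exp(-2*I*pi/5) + 3*exp(4*I*pi/5)) + (3 + 3*exp(-2*I*pi/5) + exp(4*I*pi/5) + 3*exp(2*I*pi/5))] = 15/5 = 3
  <chi_rho, chi_2> = (1/5)[1*(10)*conj(1) + 1*(3 + exp(-2*I*pi/5) + 3*exp(4*I*pi/5) + 3*exp(2*I*pi/5))*conj(exp(4*I*pi/5)) + 1*(3 + 3*exp(-2*I*pi/5) + exp(-4*I*pi/5) + 3*exp(4*I*pi/5))*conj(exp(-2*I*pi/5)) + 1*(3 + 3*exp(-4*I*pi/5) + exp(4*I*pi/5) + 3*exp(2*I*pi/5))*conj(exp(2*I*pi/5)) + 1*(3 + 3*exp(-2*I*pi/5) + 3*exp(-4*I*pi/5) + exp(2*I*pi/5))*conj(exp(-4*I*pi/5))]
      = (1/5)[(10) + (3 + 3*exp(-2*I*pi/5) + 3*exp(-4*I*pi/5) + exp(4*I*pi/5)) + (3 + 3*exp(-4*I*pi/5) + exp(-2*I*pi/5) + 3*exp(2*I*pi/5)) + (3 + 3*exp(-2*I*pi/5) + exp(2*I*pi/5) + 3*exp(4*I*pi/5)) + (3 + exp(-4*I*pi/5) + 3*exp(4*I*pi/5) + 3*exp(2*I*pi/5))] = 15/5 = 3
  <chi_rho, chi_3> = (1/5)[1*(10)*conj(1) + 1*(3 + exp(-2*I*pi/5) + 3*exp(4*I*pi/5) + 3*exp(2*I*pi/5))*conj(exp(-4*I*pi/5)) + 1*(3 + 3*exp(-2*I*pi/5) + exp(-4*I*pi/5) + 3*exp(4*I*pi/5))*conj(exp(2*I*pi/5)) + 1*(3 + 3*exp(-4*I*pi/5) + exp(4*I*pi/5) + 3*exp(2*I*pi/5))*conj(exp(-2*I*pi/5)) + 1*(3 + 3*exp(-2*I*pi/5) + 3*exp(-4*I*pi/5) + exp(2*I*pi/5))*conj(exp(4*I*pi/5))]
      = (1/5)[(10) + (3*exp(-2*I*pi/5) + 3*exp(-4*I*pi/5) + exp(2*I*pi/5) + 3*exp(4*I*pi/5)) + (3*exp(-2*I*pi/5) + 3*exp(-4*I*pi/5) + exp(4*I*pi/5) + 3*exp(2*I*pi/5)) + (3*exp(-2*I*pi/5) + exp(-4*I*pi/5) + 3*exp(4*I*pi/5) + 3*exp(2*I*pi/5)) + (3*exp(-4*I*pi/5) + exp(-2*I*pi/5) + 3*exp(4*I*pi/5) + 3*exp(2*I*pi/5))] = 0/5 = 0
  <chi_rho, chi_4> = (1/5)[1*(10)*conj(1) + 1*(3 + exp(-2*I*pi/5) + 3*exp(4*I*pi/5) + 3*exp(2*I*pi/5))*conj(exp(-2*I*pi/5)) + 1*(3 + 3*exp(-2*I*pi/5) + exp(-4*I*pi/5) + 3*exp(4*I*pi/5))*conj(exp(-4*I*pi/5)) + 1*(3 + 3*exp(-4*I*pi/5) + exp(4*I*pi/5) + 3*exp(2*I*pi/5))*conj(exp(4*I*pi/5)) + 1*(3 + 3*exp(-2*I*pi/5) + 3*exp(-4*I*pi/5) + exp(2*I*pi/5))*conj(exp(2*I*pi/5))]
      = (1/5)[(10) + (1 + 3*exp(-4*I*pi/5) + 3*exp(4*I*pi/5) + 3*exp(2*I*pi/5)) + (1 + 3*exp(-2*I*pi/5) + 3*exp(4*I*pi/5) + 3*exp(2*I*pi/5)) + (1 + 3*exp(-2*I*pi/5) + 3*exp(-4*I*pi/5) + 3*exp(2*I*pi/5)) + (1 + 3*exp(-2*I*pi/5) + 3*exp(-4*I*pi/5) + 3*exp(4*I*pi/5))] = 5/5 = 1
(Exp terms are combined using exp(i*s)*conj(exp(i*t)) = exp(i*(s-t)), and sums of them are collapsed using the identity that for every m > 1 the m distinct m-th roots of unity sum to 0, e.g. 1 + exp(2*I*pi/3) + exp(-2*I*pi/3) = 0.)
Dimension check: dim(rho) = sum (mult * dim) = 3*1 + 3*1 + 3*1 + 0*1 + 1*1 = 10 = chi_rho(e) = 10.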